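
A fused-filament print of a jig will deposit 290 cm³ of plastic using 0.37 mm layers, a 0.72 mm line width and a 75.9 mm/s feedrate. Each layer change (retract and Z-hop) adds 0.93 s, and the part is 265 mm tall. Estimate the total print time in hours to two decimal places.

Bead cross-section: 0.37 × 0.72 → 0.2664 mm².
Path length: 290000 mm³ / 0.2664 mm² → 1088588.6 mm.
Print-move time = 1088588.6 / 75.9 = 14342.4 s.
Layers = ⌈265/0.37⌉ = 717.
Layer-change overhead: 717 × 0.93 → 666.81 s.
Altogether 14342.4 + 666.81 = 15009.21 s, i.e. 4.17 hours.

4.17 hours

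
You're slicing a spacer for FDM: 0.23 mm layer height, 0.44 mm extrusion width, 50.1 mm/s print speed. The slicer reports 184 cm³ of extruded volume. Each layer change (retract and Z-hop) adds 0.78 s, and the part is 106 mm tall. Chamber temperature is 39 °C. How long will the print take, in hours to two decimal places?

10.18 hours

Line area = 0.23 × 0.44 = 0.1012 mm².
Path length: 184000 mm³ / 0.1012 mm² → 1818181.8 mm.
Print-move time: 1818181.8 / 50.1 → 36291.1 s.
Number of layers: 106 / 0.23 → 461 (rounded up).
Z-hop total: 461 × 0.78 → 359.58 s.
Total = 36291.1 + 359.58 = 36650.68 s = 10.18 hours.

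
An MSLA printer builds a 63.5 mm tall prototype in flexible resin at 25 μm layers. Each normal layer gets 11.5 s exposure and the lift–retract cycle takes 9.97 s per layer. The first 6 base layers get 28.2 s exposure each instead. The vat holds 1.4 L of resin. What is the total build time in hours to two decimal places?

15.18 hours

Layers = ⌈63.5/0.025⌉ = 2540.
Base layers: 6 × (28.2 + 9.97) → 229.02 s.
Normal layers = 2534 × (11.5 + 9.97) = 54404.98 s.
Total = 229.02 + 54404.98 = 54634 s = 15.18 hours.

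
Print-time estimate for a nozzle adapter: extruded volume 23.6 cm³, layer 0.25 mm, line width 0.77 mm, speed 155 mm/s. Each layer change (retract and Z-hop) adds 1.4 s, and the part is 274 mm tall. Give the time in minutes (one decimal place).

Extrusion cross-section = 0.25 × 0.77 = 0.1925 mm².
Path length: 23600 mm³ / 0.1925 mm² → 122597.4 mm.
Extrusion time = 122597.4 / 155 = 791 s.
Layers = ⌈274/0.25⌉ = 1096.
Z-hop total = 1096 × 1.4, so 1534.4 s.
Altogether 791 + 1534.4 = 2325.4 s, i.e. 38.8 minutes.

38.8 minutes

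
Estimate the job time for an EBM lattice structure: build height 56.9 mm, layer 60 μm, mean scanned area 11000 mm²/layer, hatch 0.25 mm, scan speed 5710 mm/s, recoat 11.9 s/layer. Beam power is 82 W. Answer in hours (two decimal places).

5.17 hours

Layer count = ceil(56.9 / 0.06) = 949.
Per-layer scan distance: 11000 / 0.25 → 44000 mm.
Per-layer scan time = 44000 / 5710 = 7.7058 s.
Per-layer time: 7.7058 + 11.9 → 19.6058 s.
Total: 949 × 19.6058 s = 18605.9042 s → 5.17 hours.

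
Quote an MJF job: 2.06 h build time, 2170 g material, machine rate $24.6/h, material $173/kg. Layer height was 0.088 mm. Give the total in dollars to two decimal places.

$426.09

Time charge: 24.6 × 2.06 → $50.676.
Material cost = 173 × 2170/1000, so $375.41.
Total = 50.676 + 375.41 = 426.086 ≈ $426.09.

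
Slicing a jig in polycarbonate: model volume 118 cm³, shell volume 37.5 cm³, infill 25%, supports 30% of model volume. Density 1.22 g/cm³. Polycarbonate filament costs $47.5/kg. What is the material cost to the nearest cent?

$5.39

Infill region: 118 − 37.5 → 80.5 cm³.
Infill volume = 0.25 × 80.5, so 20.125 cm³.
Support = 0.30 × 118 = 35.4 cm³.
Total extruded: 37.5 + 20.125 + 35.4 → 93.025 cm³.
Mass = 93.025 × 1.22, so 113.4905 g.
At $47.5/kg: 113.4905/1000 × 47.5 = $5.39.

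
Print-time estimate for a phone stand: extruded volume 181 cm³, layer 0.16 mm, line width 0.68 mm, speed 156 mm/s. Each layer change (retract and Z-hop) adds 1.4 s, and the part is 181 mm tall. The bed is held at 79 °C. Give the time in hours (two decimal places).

Bead cross-section = 0.16 × 0.68 = 0.1088 mm².
Total extruded path = 181000/0.1088 = 1663602.9 mm.
Time extruding = 1663602.9 / 156 = 10664.1 s.
Layer count = ceil(181 / 0.16) = 1132.
Z-hop total = 1132 × 1.4 = 1584.8 s.
Altogether 10664.1 + 1584.8 = 12248.9 s, i.e. 3.40 hours.

3.40 hours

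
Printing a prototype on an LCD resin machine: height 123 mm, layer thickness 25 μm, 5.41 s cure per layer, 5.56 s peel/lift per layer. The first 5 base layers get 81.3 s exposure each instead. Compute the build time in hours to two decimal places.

15.10 hours

Number of layers: 123 / 0.025 → 4920 (rounded up).
Base layers = 5 × (81.3 + 5.56), so 434.3 s.
Normal layers = 4915 × (5.41 + 5.56), so 53917.55 s.
Total = 434.3 + 53917.55 = 54351.85 s = 15.10 hours.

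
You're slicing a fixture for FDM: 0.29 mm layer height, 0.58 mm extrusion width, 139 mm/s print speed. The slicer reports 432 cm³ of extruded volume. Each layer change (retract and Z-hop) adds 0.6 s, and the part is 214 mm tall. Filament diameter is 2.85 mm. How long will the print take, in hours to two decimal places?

Line area = 0.29 × 0.58, so 0.1682 mm².
Path length: 432000 mm³ / 0.1682 mm² → 2568371 mm.
Extrusion time: 2568371 / 139 → 18477.5 s.
Layer count = ceil(214 / 0.29) = 738.
Z-hop total = 738 × 0.6 = 442.8 s.
Altogether 18477.5 + 442.8 = 18920.3 s, i.e. 5.26 hours.

5.26 hours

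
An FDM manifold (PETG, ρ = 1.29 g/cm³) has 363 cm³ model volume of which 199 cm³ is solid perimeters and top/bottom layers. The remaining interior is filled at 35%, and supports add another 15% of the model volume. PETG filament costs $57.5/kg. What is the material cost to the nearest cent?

$23.06

Volume inside the shell = 363 − 199, so 164 cm³.
Infill deposited = 0.35 × 164 = 57.4 cm³.
Support = 0.15 × 363, so 54.45 cm³.
Deposited volume = 199 + 57.4 + 54.45, so 310.85 cm³.
Mass = 310.85 × 1.29, so 400.9965 g.
Cost = 400.9965 g / 1000 × $57.5/kg = $23.06.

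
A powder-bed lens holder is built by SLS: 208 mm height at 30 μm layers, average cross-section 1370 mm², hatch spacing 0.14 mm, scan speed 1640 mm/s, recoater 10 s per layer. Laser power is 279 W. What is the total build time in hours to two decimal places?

30.75 hours

Layers = ⌈208/0.03⌉ = 6934.
Hatch length per layer = 1370 / 0.14 = 9785.7 mm.
Laser time per layer = 9785.7 / 1640, so 5.9669 s.
Time per layer = 5.9669 + 10 = 15.9669 s.
Build time = 6934 × 15.9669 = 110714.4846 s = 30.75 hours.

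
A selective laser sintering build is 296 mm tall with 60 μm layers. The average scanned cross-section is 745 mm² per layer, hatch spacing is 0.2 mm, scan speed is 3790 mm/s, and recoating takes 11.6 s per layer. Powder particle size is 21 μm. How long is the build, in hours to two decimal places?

Layer count = ceil(296 / 0.06) = 4934.
Per-layer scan distance = 745 / 0.2 = 3725 mm.
Per-layer scan time = 3725 / 3790, so 0.9828 s.
Layer cycle = 0.9828 + 11.6 = 12.5828 s.
Build time = 4934 × 12.5828 = 62083.5352 s = 17.25 hours.

17.25 hours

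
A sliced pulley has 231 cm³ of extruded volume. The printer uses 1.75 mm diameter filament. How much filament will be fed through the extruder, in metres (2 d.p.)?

Filament cross-section = π × (1.75/2)² = 2.4053 mm².
L = 231000 mm³ / 2.4053 mm² = 96037.92 mm, i.e. 96.04 m.

96.04 m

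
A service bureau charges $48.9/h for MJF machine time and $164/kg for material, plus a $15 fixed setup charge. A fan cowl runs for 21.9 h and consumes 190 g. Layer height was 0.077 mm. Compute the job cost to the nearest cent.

Machine cost = 48.9 × 21.9, so $1070.91.
Material cost: 164 × 190/1000 → $31.16.
Total = 1070.91 + 31.16 + 15 = $1117.07.

$1117.07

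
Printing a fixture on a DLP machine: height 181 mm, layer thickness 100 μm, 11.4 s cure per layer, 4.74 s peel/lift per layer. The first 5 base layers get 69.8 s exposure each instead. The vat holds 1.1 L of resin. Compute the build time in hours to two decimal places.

8.20 hours

Number of layers: 181 / 0.1 → 1810 (rounded up).
Base layers = 5 × (69.8 + 4.74), so 372.7 s.
Normal layers: 1805 × (11.4 + 4.74) → 29132.7 s.
Total = 372.7 + 29132.7 = 29505.4 s = 8.20 hours.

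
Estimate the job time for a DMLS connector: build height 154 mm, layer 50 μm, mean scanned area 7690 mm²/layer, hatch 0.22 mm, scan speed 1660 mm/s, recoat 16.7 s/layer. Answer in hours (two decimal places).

Layer count = ceil(154 / 0.05) = 3080.
Per-layer scan distance = 7690 / 0.22 = 34954.5 mm.
Laser time per layer: 34954.5 / 1660 → 21.0569 s.
Per-layer time: 21.0569 + 16.7 → 37.7569 s.
Build time = 3080 × 37.7569 = 116291.252 s = 32.30 hours.

32.30 hours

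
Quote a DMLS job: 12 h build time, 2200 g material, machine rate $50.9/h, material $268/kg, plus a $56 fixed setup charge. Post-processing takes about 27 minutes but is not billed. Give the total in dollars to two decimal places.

Machine cost: 50.9 × 12 → $610.80.
Material cost = 268 × 2200/1000, so $589.60.
Adding setup: 610.80 + 589.60 + 56 → $1256.40.

$1256.40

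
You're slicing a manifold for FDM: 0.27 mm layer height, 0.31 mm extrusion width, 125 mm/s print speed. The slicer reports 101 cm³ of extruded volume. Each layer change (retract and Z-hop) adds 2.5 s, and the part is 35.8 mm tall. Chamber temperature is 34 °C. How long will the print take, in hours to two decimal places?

Line area = 0.27 × 0.31, so 0.0837 mm².
Total extruded path = 101000/0.0837 = 1206690.6 mm.
Print-move time = 1206690.6 / 125 = 9653.5 s.
Number of layers: 35.8 / 0.27 → 133 (rounded up).
Non-print overhead: 133 × 2.5 → 332.5 s.
Altogether 9653.5 + 332.5 = 9986 s, i.e. 2.77 hours.

2.77 hours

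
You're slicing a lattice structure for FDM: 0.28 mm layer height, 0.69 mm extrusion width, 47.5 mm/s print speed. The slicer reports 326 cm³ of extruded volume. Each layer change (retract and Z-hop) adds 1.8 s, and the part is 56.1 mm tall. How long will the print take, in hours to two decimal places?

9.97 hours

Extrusion cross-section = 0.28 × 0.69, so 0.1932 mm².
Path length: 326000 mm³ / 0.1932 mm² → 1687370.6 mm.
Time extruding = 1687370.6 / 47.5 = 35523.6 s.
Layers = ⌈56.1/0.28⌉ = 201.
Layer-change overhead = 201 × 1.8, so 361.8 s.
Total = 35523.6 + 361.8 = 35885.4 s = 9.97 hours.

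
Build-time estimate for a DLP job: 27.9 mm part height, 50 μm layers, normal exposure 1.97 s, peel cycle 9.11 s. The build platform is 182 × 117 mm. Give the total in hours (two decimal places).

Layer count = ceil(27.9 / 0.05) = 558.
Cycle time = 1.97 + 9.11, so 11.08 s.
Total = 558 × 11.08 = 6182.64 s = 1.72 hours.

1.72 hours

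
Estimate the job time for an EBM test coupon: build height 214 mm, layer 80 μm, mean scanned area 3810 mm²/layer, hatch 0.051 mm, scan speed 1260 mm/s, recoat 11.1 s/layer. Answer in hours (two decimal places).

52.30 hours

Layer count = ceil(214 / 0.08) = 2675.
Scan path per layer = 3810 / 0.051, so 74705.9 mm.
Per-layer scan time = 74705.9 / 1260, so 59.2904 s.
Per-layer time = 59.2904 + 11.1, so 70.3904 s.
Build time = 2675 × 70.3904 = 188294.32 s = 52.30 hours.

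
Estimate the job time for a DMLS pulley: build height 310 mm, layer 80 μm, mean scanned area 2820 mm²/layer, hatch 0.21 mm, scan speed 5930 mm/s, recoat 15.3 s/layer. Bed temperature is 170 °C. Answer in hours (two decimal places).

18.91 hours

Layer count = ceil(310 / 0.08) = 3875.
Per-layer scan distance = 2820 / 0.21, so 13428.6 mm.
Laser time per layer: 13428.6 / 5930 → 2.2645 s.
Layer cycle = 2.2645 + 15.3, so 17.5645 s.
3875 layers × 17.5645 s/layer = 68062.4375 s, i.e. 18.91 hours.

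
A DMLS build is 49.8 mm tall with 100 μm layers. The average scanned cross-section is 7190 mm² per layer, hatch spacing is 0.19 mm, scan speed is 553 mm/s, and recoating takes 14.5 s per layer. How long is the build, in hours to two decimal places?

11.47 hours

Layers = ⌈49.8/0.1⌉ = 498.
Scan path per layer = 7190 / 0.19, so 37842.1 mm.
Laser time per layer = 37842.1 / 553 = 68.4306 s.
Per-layer time = 68.4306 + 14.5 = 82.9306 s.
498 layers × 82.9306 s/layer = 41299.4388 s, i.e. 11.47 hours.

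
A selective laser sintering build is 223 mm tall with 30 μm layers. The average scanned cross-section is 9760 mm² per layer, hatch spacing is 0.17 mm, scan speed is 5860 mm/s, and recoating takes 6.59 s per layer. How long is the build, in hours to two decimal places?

33.84 hours

Number of layers: 223 / 0.03 → 7434 (rounded up).
Scan path per layer: 9760 / 0.17 → 57411.8 mm.
Per-layer scan time: 57411.8 / 5860 → 9.7972 s.
Layer cycle = 9.7972 + 6.59 = 16.3872 s.
Total: 7434 × 16.3872 s = 121822.4448 s → 33.84 hours.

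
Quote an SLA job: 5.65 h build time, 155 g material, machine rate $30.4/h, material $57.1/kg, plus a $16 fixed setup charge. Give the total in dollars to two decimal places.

Time charge = 30.4 × 5.65, so $171.76.
Material charge: 57.1 × 155/1000 → $8.8505.
Adding setup: 171.76 + 8.8505 + 16 → 196.6105 ≈ $196.61.

$196.61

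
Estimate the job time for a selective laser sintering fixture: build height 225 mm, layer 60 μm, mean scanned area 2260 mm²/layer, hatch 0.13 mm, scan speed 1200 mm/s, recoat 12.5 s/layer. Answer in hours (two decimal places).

Number of layers: 225 / 0.06 → 3750 (rounded up).
Per-layer scan distance = 2260 / 0.13 = 17384.6 mm.
Laser time per layer: 17384.6 / 1200 → 14.4872 s.
Layer cycle: 14.4872 + 12.5 → 26.9872 s.
Build time = 3750 × 26.9872 = 101202 s = 28.11 hours.

28.11 hours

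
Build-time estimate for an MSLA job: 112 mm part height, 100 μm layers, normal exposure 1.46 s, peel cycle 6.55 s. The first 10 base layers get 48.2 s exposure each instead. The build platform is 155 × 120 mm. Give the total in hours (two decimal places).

2.62 hours

Number of layers: 112 / 0.1 → 1120 (rounded up).
Burn-in layers: 10 × (48.2 + 6.55) → 547.5 s.
Remaining layers = 1110 × (1.46 + 6.55) = 8891.1 s.
Sum: 547.5 + 8891.1 = 9438.6 s → 2.62 hours.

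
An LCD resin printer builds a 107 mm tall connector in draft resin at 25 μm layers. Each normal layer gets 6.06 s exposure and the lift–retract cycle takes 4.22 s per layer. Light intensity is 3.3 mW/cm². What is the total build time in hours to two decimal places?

12.22 hours

Layer count = ceil(107 / 0.025) = 4280.
Cycle time = 6.06 + 4.22, so 10.28 s.
Total = 4280 × 10.28 = 43998.4 s = 12.22 hours.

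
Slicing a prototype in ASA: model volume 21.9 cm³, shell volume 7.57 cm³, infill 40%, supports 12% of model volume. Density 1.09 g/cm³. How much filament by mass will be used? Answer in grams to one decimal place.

Infill region = 21.9 − 7.57, so 14.33 cm³.
Deposited infill: 0.40 × 14.33 → 5.732 cm³.
Support = 0.12 × 21.9 = 2.628 cm³.
Total printed volume: 7.57 + 5.732 + 2.628 → 15.93 cm³.
Mass = 15.93 × 1.09, so 17.3637 g.

17.4 g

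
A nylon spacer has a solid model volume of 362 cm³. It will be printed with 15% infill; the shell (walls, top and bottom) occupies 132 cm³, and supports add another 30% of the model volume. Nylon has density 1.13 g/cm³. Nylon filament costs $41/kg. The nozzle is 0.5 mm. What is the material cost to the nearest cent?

$12.75

Infill region = 362 − 132 = 230 cm³.
Infill deposited: 0.15 × 230 → 34.5 cm³.
Support: 0.30 × 362 → 108.6 cm³.
Deposited volume = 132 + 34.5 + 108.6 = 275.1 cm³.
Mass = 275.1 × 1.13, so 310.863 g.
At $41/kg: 310.863/1000 × 41 = $12.75.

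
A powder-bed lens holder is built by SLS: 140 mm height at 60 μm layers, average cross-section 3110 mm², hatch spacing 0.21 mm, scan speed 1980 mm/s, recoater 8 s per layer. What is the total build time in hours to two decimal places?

10.04 hours

Number of layers: 140 / 0.06 → 2334 (rounded up).
Per-layer scan distance = 3110 / 0.21, so 14809.5 mm.
Laser time per layer: 14809.5 / 1980 → 7.4795 s.
Layer cycle = 7.4795 + 8 = 15.4795 s.
Total: 2334 × 15.4795 s = 36129.153 s → 10.04 hours.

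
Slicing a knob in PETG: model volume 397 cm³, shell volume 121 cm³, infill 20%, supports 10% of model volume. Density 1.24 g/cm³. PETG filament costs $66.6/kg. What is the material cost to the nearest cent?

Infill region = 397 − 121 = 276 cm³.
Deposited infill = 0.20 × 276, so 55.2 cm³.
Support = 0.10 × 397, so 39.7 cm³.
Total extruded: 121 + 55.2 + 39.7 → 215.9 cm³.
Mass: 215.9 × 1.24 → 267.716 g.
At $66.6/kg: 267.716/1000 × 66.6 = $17.83.

$17.83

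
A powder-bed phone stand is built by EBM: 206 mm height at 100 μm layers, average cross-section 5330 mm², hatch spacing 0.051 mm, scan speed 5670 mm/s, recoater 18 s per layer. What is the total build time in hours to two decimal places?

Layers = ⌈206/0.1⌉ = 2060.
Hatch length per layer = 5330 / 0.051, so 104509.8 mm.
Per-layer scan time = 104509.8 / 5670 = 18.4321 s.
Per-layer time = 18.4321 + 18, so 36.4321 s.
2060 layers × 36.4321 s/layer = 75050.126 s, i.e. 20.85 hours.

20.85 hours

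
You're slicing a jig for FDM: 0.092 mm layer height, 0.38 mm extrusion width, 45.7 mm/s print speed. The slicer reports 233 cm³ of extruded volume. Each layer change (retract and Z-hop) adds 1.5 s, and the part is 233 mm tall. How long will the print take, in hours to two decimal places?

41.57 hours

Extrusion cross-section: 0.092 × 0.38 → 0.03496 mm².
Total extruded path = 233000/0.03496 = 6664759.7 mm.
Print-move time = 6664759.7 / 45.7, so 145837.2 s.
Layer count = ceil(233 / 0.092) = 2533.
Layer-change overhead: 2533 × 1.5 → 3799.5 s.
Altogether 145837.2 + 3799.5 = 149636.7 s, i.e. 41.57 hours.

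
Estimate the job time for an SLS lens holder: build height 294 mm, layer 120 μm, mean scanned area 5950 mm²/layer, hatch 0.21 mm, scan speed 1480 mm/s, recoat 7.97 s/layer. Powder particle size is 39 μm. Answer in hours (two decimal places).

Layers = ⌈294/0.12⌉ = 2450.
Scan path per layer = 5950 / 0.21, so 28333.3 mm.
Per-layer scan time = 28333.3 / 1480, so 19.1441 s.
Layer cycle: 19.1441 + 7.97 → 27.1141 s.
Total: 2450 × 27.1141 s = 66429.545 s → 18.45 hours.

18.45 hours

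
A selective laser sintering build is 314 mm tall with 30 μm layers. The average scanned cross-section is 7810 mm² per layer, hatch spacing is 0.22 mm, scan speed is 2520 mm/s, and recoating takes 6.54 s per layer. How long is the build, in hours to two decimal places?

Number of layers: 314 / 0.03 → 10467 (rounded up).
Hatch length per layer: 7810 / 0.22 → 35500 mm.
Per-layer scan time: 35500 / 2520 → 14.0873 s.
Per-layer time = 14.0873 + 6.54 = 20.6273 s.
10467 layers × 20.6273 s/layer = 215905.9491 s, i.e. 59.97 hours.

59.97 hours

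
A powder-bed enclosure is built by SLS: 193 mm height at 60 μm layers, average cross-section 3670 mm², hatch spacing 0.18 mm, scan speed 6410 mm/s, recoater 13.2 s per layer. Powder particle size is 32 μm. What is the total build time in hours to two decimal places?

Number of layers: 193 / 0.06 → 3217 (rounded up).
Scan path per layer = 3670 / 0.18, so 20388.9 mm.
Scan time per layer = 20388.9 / 6410, so 3.1808 s.
Time per layer = 3.1808 + 13.2 = 16.3808 s.
3217 layers × 16.3808 s/layer = 52697.0336 s, i.e. 14.64 hours.

14.64 hours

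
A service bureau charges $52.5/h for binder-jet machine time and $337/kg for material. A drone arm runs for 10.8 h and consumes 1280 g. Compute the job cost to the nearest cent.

$998.36

Machine-time cost: 52.5 × 10.8 → $567.00.
Material charge = 337 × 1280/1000 = $431.36.
Job cost: 567.00 + 431.36 = $998.36.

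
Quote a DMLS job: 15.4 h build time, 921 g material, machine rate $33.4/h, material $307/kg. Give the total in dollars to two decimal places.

Machine cost = 33.4 × 15.4, so $514.36.
Material charge = 307 × 921/1000 = $282.747.
Job cost: 514.36 + 282.747 = 797.107 ≈ $797.11.

$797.11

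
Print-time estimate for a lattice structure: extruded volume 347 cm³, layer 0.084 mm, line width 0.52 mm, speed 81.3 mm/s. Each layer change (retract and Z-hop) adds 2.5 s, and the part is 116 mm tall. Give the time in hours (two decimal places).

28.10 hours

Extrusion cross-section: 0.084 × 0.52 → 0.04368 mm².
Path length: 347000 mm³ / 0.04368 mm² → 7944139.2 mm.
Extrusion time: 7944139.2 / 81.3 → 97713.9 s.
Number of layers: 116 / 0.084 → 1381 (rounded up).
Non-print overhead = 1381 × 2.5 = 3452.5 s.
Altogether 97713.9 + 3452.5 = 101166.4 s, i.e. 28.10 hours.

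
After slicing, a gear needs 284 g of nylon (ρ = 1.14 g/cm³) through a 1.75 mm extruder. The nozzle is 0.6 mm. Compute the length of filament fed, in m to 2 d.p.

Extruded volume: 284/1.14 = 249.1228 cm³ (249122.8 mm³).
Cross-section of 1.75 mm filament: π·(1.75/2)² = 2.4053 mm².
Length = 249122.8 / 2.4053 = 103572.44 mm = 103.57 m.

103.57 m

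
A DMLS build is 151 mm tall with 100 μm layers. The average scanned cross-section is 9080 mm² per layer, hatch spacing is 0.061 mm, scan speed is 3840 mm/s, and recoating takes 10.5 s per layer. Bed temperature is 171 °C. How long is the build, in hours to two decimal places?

Number of layers: 151 / 0.1 → 1510 (rounded up).
Scan path per layer = 9080 / 0.061 = 148852.5 mm.
Scan time per layer = 148852.5 / 3840 = 38.7637 s.
Time per layer: 38.7637 + 10.5 → 49.2637 s.
Build time = 1510 × 49.2637 = 74388.187 s = 20.66 hours.

20.66 hours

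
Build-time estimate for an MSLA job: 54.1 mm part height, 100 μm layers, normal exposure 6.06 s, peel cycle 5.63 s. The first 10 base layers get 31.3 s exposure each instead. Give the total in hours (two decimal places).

1.83 hours

Number of layers: 54.1 / 0.1 → 541 (rounded up).
Base layers = 10 × (31.3 + 5.63), so 369.3 s.
Remaining layers = 531 × (6.06 + 5.63), so 6207.39 s.
Total = 369.3 + 6207.39 = 6576.69 s = 1.83 hours.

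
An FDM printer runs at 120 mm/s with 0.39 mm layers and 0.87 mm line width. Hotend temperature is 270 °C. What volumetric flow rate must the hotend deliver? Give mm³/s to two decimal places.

40.72

Extrusion cross-section = 0.39 × 0.87 = 0.3393 mm².
Volumetric flow = 120 × 0.3393 = 40.72 mm³/s.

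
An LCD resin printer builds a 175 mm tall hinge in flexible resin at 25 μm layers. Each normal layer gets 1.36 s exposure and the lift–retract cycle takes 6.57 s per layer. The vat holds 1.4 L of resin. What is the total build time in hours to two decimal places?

Layers = ⌈175/0.025⌉ = 7000.
Per-layer time = 1.36 + 6.57 = 7.93 s.
Total = 7000 × 7.93 = 55510 s = 15.42 hours.

15.42 hours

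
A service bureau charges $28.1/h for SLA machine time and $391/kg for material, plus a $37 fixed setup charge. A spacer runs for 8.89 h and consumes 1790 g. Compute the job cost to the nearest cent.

Machine cost = 28.1 × 8.89, so $249.809.
Material charge = 391 × 1790/1000 = $699.89.
Adding setup: 249.809 + 699.89 + 37 → 986.699 ≈ $986.70.

$986.70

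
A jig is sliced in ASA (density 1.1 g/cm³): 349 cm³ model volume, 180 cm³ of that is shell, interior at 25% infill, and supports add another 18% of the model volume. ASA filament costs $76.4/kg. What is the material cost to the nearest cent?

$23.96

Volume inside the shell = 349 − 180, so 169 cm³.
Deposited infill = 0.25 × 169, so 42.25 cm³.
Support: 0.18 × 349 → 62.82 cm³.
Deposited volume = 180 + 42.25 + 62.82 = 285.07 cm³.
Mass: 285.07 × 1.1 → 313.577 g.
Cost = 313.577 g / 1000 × $76.4/kg = $23.96.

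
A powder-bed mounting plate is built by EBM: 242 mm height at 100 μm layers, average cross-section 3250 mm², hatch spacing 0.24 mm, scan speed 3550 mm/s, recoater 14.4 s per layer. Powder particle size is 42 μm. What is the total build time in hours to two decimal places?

Number of layers: 242 / 0.1 → 2420 (rounded up).
Per-layer scan distance = 3250 / 0.24 = 13541.7 mm.
Per-layer scan time = 13541.7 / 3550, so 3.8146 s.
Per-layer time = 3.8146 + 14.4 = 18.2146 s.
Total: 2420 × 18.2146 s = 44079.332 s → 12.24 hours.

12.24 hours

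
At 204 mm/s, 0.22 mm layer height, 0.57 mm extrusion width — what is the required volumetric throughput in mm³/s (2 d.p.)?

Bead cross-section: 0.22 × 0.57 → 0.1254 mm².
Q = v·A = 204 × 0.1254 = 25.58 mm³/s.

25.58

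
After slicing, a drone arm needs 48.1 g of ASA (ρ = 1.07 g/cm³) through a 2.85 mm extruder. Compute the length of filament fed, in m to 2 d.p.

Volume = 48.1 g / 1.07 g·cm⁻³ = 44.9533 cm³ = 44953.3 mm³.
Filament cross-section = π × (2.85/2)² = 6.3794 mm².
L = V/A = 44953.3/6.3794 = 7046.63 mm → 7.05 m.

7.05 m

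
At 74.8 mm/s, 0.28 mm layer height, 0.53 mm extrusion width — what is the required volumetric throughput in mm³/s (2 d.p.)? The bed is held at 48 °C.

Extrusion cross-section = 0.28 × 0.53, so 0.1484 mm².
Q = v·A = 74.8 × 0.1484 = 11.10 mm³/s.

11.10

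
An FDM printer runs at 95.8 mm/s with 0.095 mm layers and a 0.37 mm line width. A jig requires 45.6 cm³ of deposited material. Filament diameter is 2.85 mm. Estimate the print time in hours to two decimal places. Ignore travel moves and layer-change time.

3.76 hours

Extrusion cross-section = 0.095 × 0.37 = 0.03515 mm².
Total extruded path = 45600/0.03515 = 1297297.3 mm.
Extrusion time: 1297297.3 / 95.8 → 13541.7 s.
13541.7 s = 3.76 hours.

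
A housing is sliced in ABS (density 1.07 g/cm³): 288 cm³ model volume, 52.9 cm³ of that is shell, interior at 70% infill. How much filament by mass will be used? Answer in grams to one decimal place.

232.7 g

Interior volume = 288 − 52.9 = 235.1 cm³.
Infill deposited: 0.70 × 235.1 → 164.57 cm³.
Total printed volume = 52.9 + 164.57 = 217.47 cm³.
Mass = 217.47 × 1.07 = 232.6929 g.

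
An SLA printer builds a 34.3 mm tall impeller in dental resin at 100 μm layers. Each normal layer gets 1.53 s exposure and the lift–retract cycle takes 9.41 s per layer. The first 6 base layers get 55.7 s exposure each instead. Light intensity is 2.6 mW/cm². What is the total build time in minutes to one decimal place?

68.0 minutes

Layer count = ceil(34.3 / 0.1) = 343.
Burn-in layers = 6 × (55.7 + 9.41) = 390.66 s.
Normal layers = 337 × (1.53 + 9.41), so 3686.78 s.
Sum: 390.66 + 3686.78 = 4077.44 s → 68.0 minutes.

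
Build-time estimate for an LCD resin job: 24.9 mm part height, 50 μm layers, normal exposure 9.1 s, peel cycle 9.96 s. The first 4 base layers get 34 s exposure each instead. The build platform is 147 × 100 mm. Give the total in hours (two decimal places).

2.66 hours

Layers = ⌈24.9/0.05⌉ = 498.
Base layers: 4 × (34 + 9.96) → 175.84 s.
Remaining layers: 494 × (9.1 + 9.96) → 9415.64 s.
Total = 175.84 + 9415.64 = 9591.48 s = 2.66 hours.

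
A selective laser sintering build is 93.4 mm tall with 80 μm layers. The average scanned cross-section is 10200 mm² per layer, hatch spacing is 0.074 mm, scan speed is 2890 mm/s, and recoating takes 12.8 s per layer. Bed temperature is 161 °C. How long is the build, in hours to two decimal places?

19.63 hours

Number of layers: 93.4 / 0.08 → 1168 (rounded up).
Scan path per layer = 10200 / 0.074, so 137837.8 mm.
Scan time per layer = 137837.8 / 2890 = 47.6947 s.
Layer cycle = 47.6947 + 12.8 = 60.4947 s.
Build time = 1168 × 60.4947 = 70657.8096 s = 19.63 hours.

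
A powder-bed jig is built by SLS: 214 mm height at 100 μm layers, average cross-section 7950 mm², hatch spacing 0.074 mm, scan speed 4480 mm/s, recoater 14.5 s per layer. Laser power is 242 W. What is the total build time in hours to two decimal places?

22.87 hours

Layer count = ceil(214 / 0.1) = 2140.
Per-layer scan distance: 7950 / 0.074 → 107432.4 mm.
Per-layer scan time: 107432.4 / 4480 → 23.9804 s.
Layer cycle = 23.9804 + 14.5 = 38.4804 s.
Build time = 2140 × 38.4804 = 82348.056 s = 22.87 hours.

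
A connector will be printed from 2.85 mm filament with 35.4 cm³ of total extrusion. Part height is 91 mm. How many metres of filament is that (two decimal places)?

A = π r² = π × 1.425² = 6.3794 mm².
Length = 35.4 cm³ / 6.3794 mm² = 35400 / 6.3794 = 5549.11 mm = 5.55 m.

5.55 m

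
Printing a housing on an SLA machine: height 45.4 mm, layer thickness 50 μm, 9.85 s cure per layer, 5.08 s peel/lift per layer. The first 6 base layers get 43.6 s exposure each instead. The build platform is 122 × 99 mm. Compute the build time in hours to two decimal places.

Layer count = ceil(45.4 / 0.05) = 908.
Base layers = 6 × (43.6 + 5.08) = 292.08 s.
Regular layers: 902 × (9.85 + 5.08) → 13466.86 s.
Total = 292.08 + 13466.86 = 13758.94 s = 3.82 hours.

3.82 hours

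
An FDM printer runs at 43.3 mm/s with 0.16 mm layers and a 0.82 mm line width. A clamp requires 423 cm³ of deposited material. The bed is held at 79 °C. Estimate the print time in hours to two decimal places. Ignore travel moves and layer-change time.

Extrusion cross-section = 0.16 × 0.82 = 0.1312 mm².
Toolpath length = 423 cm³ / 0.1312 mm² = 423000 / 0.1312 = 3224085.4 mm.
Extrusion time = 3224085.4 / 43.3, so 74459.2 s.
74459.2 s = 20.68 hours.

20.68 hours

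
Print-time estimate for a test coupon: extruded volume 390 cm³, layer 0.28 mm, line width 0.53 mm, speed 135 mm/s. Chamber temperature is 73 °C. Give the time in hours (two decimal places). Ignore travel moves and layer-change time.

5.41 hours

Line area = 0.28 × 0.53 = 0.1484 mm².
Toolpath length = 390 cm³ / 0.1484 mm² = 390000 / 0.1484 = 2628032.3 mm.
Print-move time: 2628032.3 / 135 → 19466.9 s.
That's 19466.9 s → 5.41 hours.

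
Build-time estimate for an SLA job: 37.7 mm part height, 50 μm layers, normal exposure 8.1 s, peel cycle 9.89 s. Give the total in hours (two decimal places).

3.77 hours

Layer count = ceil(37.7 / 0.05) = 754.
Cycle time: 8.1 + 9.89 → 17.99 s.
Total = 754 × 17.99 = 13564.46 s = 3.77 hours.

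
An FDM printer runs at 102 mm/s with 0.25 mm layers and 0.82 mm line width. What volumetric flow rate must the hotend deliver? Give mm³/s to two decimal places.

20.91

Extrusion cross-section = 0.25 × 0.82 = 0.205 mm².
Q = v·A = 102 × 0.205 = 20.91 mm³/s.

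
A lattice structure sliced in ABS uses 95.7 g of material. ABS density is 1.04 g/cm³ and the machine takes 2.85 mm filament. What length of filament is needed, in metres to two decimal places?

Extruded volume: 95.7/1.04 = 92.0192 cm³ (92019.2 mm³).
Cross-section of 2.85 mm filament: π·(2.85/2)² = 6.3794 mm².
Length = 92019.2 / 6.3794 = 14424.43 mm = 14.42 m.

14.42 m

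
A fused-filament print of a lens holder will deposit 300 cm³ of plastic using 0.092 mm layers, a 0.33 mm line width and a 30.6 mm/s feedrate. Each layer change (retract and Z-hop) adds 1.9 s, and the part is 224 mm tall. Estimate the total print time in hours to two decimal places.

Extrusion cross-section = 0.092 × 0.33, so 0.03036 mm².
Total extruded path = 300000/0.03036 = 9881422.9 mm.
Extrusion time = 9881422.9 / 30.6, so 322922.3 s.
Layers = ⌈224/0.092⌉ = 2435.
Z-hop total: 2435 × 1.9 → 4626.5 s.
Total = 322922.3 + 4626.5 = 327548.8 s = 90.99 hours.

90.99 hours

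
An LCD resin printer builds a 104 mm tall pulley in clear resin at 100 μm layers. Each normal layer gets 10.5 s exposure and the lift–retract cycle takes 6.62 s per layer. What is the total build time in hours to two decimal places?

4.95 hours

Layers = ⌈104/0.1⌉ = 1040.
Cycle time = 10.5 + 6.62, so 17.12 s.
Build time: 1040 × 17.12 s = 17804.8 s, i.e. 4.95 hours.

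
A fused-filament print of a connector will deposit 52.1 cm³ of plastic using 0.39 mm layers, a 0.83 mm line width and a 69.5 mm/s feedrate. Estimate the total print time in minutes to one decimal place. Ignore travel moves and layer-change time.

38.6 minutes

Bead cross-section = 0.39 × 0.83, so 0.3237 mm².
Path length: 52100 mm³ / 0.3237 mm² → 160951.5 mm.
Time extruding = 160951.5 / 69.5, so 2315.8 s.
2315.8 s = 38.6 minutes.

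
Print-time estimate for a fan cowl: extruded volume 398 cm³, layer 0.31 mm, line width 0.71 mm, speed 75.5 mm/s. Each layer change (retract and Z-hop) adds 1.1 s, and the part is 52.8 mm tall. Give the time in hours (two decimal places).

6.71 hours

Bead cross-section = 0.31 × 0.71 = 0.2201 mm².
Path length: 398000 mm³ / 0.2201 mm² → 1808269 mm.
Time extruding: 1808269 / 75.5 → 23950.6 s.
Number of layers: 52.8 / 0.31 → 171 (rounded up).
Non-print overhead: 171 × 1.1 → 188.1 s.
Altogether 23950.6 + 188.1 = 24138.7 s, i.e. 6.71 hours.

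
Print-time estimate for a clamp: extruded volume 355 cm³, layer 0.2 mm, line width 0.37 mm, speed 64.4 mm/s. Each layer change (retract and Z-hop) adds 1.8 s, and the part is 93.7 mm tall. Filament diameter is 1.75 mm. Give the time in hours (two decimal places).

20.93 hours

Line area: 0.2 × 0.37 → 0.074 mm².
Toolpath length = 355 cm³ / 0.074 mm² = 355000 / 0.074 = 4797297.3 mm.
Time extruding: 4797297.3 / 64.4 → 74492.2 s.
Layers = ⌈93.7/0.2⌉ = 469.
Layer-change overhead = 469 × 1.8, so 844.2 s.
Total = 74492.2 + 844.2 = 75336.4 s = 20.93 hours.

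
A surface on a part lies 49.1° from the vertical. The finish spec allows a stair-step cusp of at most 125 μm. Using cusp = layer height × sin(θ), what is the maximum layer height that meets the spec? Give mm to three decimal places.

sin(49.1°) = 0.7559; t_max = 0.125/0.7559 = 0.165 mm.

0.165 mm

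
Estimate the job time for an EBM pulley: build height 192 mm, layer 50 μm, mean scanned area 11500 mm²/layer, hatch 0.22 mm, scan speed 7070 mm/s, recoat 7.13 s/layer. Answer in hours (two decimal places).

Layer count = ceil(192 / 0.05) = 3840.
Scan path per layer = 11500 / 0.22 = 52272.7 mm.
Per-layer scan time = 52272.7 / 7070 = 7.3936 s.
Time per layer = 7.3936 + 7.13, so 14.5236 s.
3840 layers × 14.5236 s/layer = 55770.624 s, i.e. 15.49 hours.

15.49 hours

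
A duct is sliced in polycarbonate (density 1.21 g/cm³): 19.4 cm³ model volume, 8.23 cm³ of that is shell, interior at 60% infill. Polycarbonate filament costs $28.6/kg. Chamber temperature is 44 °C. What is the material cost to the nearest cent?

Infill region: 19.4 − 8.23 → 11.17 cm³.
Infill volume: 0.60 × 11.17 → 6.702 cm³.
Total extruded: 8.23 + 6.702 → 14.932 cm³.
Mass = 14.932 × 1.21, so 18.06772 g.
Cost = 18.06772 g / 1000 × $28.6/kg = $0.52.

$0.52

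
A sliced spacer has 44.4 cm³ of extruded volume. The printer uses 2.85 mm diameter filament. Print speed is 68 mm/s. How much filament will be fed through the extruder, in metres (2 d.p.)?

6.96 m

Cross-section of 2.85 mm filament: π·(2.85/2)² = 6.3794 mm².
L = 44400 mm³ / 6.3794 mm² = 6959.9 mm, i.e. 6.96 m.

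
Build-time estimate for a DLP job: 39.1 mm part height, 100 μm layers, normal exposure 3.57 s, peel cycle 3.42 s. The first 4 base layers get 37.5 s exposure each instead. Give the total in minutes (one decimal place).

Number of layers: 39.1 / 0.1 → 391 (rounded up).
Burn-in layers = 4 × (37.5 + 3.42) = 163.68 s.
Normal layers = 387 × (3.57 + 3.42), so 2705.13 s.
Sum: 163.68 + 2705.13 = 2868.81 s → 47.8 minutes.

47.8 minutes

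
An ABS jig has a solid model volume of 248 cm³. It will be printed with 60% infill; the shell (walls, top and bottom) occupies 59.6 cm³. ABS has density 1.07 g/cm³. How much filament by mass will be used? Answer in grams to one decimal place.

Interior volume: 248 − 59.6 → 188.4 cm³.
Deposited infill: 0.60 × 188.4 → 113.04 cm³.
Total extruded = 59.6 + 113.04 = 172.64 cm³.
Mass: 172.64 × 1.07 → 184.7248 g.

184.7 g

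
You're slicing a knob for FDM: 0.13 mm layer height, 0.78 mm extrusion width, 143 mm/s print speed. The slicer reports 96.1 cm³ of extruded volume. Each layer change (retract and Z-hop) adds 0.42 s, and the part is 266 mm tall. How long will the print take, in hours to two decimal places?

2.08 hours

Line area = 0.13 × 0.78, so 0.1014 mm².
Path length: 96100 mm³ / 0.1014 mm² → 947731.8 mm.
Time extruding = 947731.8 / 143, so 6627.5 s.
Layer count = ceil(266 / 0.13) = 2047.
Non-print overhead: 2047 × 0.42 → 859.74 s.
Altogether 6627.5 + 859.74 = 7487.24 s, i.e. 2.08 hours.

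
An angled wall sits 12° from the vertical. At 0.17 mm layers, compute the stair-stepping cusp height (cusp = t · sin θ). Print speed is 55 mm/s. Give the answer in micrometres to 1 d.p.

35.3 μm

Cusp = layer height × sin(12°) = 0.17 × 0.2079 = 0.035343 mm = 35.3 μm.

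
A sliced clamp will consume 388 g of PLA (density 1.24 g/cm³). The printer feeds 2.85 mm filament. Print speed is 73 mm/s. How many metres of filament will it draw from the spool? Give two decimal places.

49.05 m

Volume = 388 g / 1.24 g·cm⁻³ = 312.9032 cm³ = 312903.2 mm³.
Filament cross-section = π × (2.85/2)² = 6.3794 mm².
L = V/A = 312903.2/6.3794 = 49049 mm → 49.05 m.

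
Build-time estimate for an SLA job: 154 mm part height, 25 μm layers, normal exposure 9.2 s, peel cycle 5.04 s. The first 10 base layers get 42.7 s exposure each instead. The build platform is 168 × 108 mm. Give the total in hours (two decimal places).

Layer count = ceil(154 / 0.025) = 6160.
Base layers = 10 × (42.7 + 5.04), so 477.4 s.
Normal layers = 6150 × (9.2 + 5.04), so 87576 s.
Total = 477.4 + 87576 = 88053.4 s = 24.46 hours.

24.46 hours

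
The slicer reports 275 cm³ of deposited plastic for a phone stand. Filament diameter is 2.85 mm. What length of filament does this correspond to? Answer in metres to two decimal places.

A = π r² = π × 1.425² = 6.3794 mm².
L = 275000 mm³ / 6.3794 mm² = 43107.5 mm, i.e. 43.11 m.

43.11 m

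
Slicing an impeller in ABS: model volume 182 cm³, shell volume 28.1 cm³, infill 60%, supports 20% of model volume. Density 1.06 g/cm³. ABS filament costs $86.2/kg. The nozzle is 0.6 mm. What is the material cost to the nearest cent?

Volume inside the shell: 182 − 28.1 → 153.9 cm³.
Deposited infill: 0.60 × 153.9 → 92.34 cm³.
Support = 0.20 × 182, so 36.4 cm³.
Total printed volume = 28.1 + 92.34 + 36.4 = 156.84 cm³.
Mass = 156.84 × 1.06 = 166.2504 g.
Cost = 166.2504 g / 1000 × $86.2/kg = $14.33.

$14.33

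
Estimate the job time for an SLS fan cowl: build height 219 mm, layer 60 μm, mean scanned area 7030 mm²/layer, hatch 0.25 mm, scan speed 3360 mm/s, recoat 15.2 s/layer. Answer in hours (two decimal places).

23.90 hours

Number of layers: 219 / 0.06 → 3650 (rounded up).
Hatch length per layer = 7030 / 0.25, so 28120 mm.
Scan time per layer: 28120 / 3360 → 8.369 s.
Layer cycle = 8.369 + 15.2 = 23.569 s.
Build time = 3650 × 23.569 = 86026.85 s = 23.90 hours.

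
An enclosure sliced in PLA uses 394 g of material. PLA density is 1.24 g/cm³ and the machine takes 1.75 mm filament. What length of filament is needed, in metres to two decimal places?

132.10 m

Extruded volume: 394/1.24 = 317.7419 cm³ (317741.9 mm³).
Cross-section of 1.75 mm filament: π·(1.75/2)² = 2.4053 mm².
L = V/A = 317741.9/2.4053 = 132100.74 mm → 132.10 m.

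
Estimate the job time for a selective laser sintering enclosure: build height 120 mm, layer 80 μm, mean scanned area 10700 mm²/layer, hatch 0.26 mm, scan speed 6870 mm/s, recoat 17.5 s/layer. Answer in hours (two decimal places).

Number of layers: 120 / 0.08 → 1500 (rounded up).
Scan path per layer = 10700 / 0.26, so 41153.8 mm.
Laser time per layer = 41153.8 / 6870 = 5.9904 s.
Per-layer time = 5.9904 + 17.5 = 23.4904 s.
1500 layers × 23.4904 s/layer = 35235.6 s, i.e. 9.79 hours.

9.79 hours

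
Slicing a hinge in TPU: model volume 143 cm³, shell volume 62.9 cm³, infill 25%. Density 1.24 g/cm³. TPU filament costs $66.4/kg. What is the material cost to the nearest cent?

Volume inside the shell: 143 − 62.9 → 80.1 cm³.
Infill deposited = 0.25 × 80.1, so 20.025 cm³.
Total printed volume: 62.9 + 20.025 → 82.925 cm³.
Mass = 82.925 × 1.24 = 102.827 g.
Cost = 102.827 g / 1000 × $66.4/kg = $6.83.

$6.83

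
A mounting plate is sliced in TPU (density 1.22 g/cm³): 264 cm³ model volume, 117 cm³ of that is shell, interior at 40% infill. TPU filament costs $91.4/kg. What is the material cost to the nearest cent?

$19.60

Volume inside the shell = 264 − 117 = 147 cm³.
Deposited infill = 0.40 × 147, so 58.8 cm³.
Total printed volume: 117 + 58.8 → 175.8 cm³.
Mass: 175.8 × 1.22 → 214.476 g.
At $91.4/kg: 214.476/1000 × 91.4 = $19.60.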